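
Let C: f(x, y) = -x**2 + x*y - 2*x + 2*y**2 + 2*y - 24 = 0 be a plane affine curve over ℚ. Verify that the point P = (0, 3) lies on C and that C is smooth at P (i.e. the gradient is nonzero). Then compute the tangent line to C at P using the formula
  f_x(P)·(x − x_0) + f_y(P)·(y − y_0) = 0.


Tangent line at P: x + 14*y - 42 = 0.

Step 1: f(0, 3) = 0, so P lies on C.
Step 2: partial derivatives
  f_x(x, y) = -2*x + y - 2, f_y(x, y) = x + 4*y + 2.
  f_x(P) = 1, f_y(P) = 14 (gradient nonzero, so P is smooth).
Step 3: tangent line at P: 1·(x − 0) + 14·(y − 3) = 0.
Expanding: x + 14*y - 42 = 0.


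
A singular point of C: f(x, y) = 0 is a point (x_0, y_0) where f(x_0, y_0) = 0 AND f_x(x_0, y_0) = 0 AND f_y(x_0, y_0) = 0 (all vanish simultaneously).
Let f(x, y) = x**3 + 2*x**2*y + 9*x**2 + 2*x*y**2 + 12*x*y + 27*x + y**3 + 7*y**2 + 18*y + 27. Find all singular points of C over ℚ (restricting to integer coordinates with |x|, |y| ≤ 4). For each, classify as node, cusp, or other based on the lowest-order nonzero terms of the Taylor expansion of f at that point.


Singular points: {(-3, 0)}; classification: cusp.

Compute partial derivatives:
  f_x = 3*x**2 + 4*x*y + 18*x + 2*y**2 + 12*y + 27.
  f_y = 2*x**2 + 4*x*y + 12*x + 3*y**2 + 14*y + 18.
Scan x_0 ∈ {−4, ..., 4}. For each x_0, f_y(x_0, y) is a polynomial in y; find its integer roots y ∈ {−4, ..., 4}, then test f_x and f at those candidates.
  x = -4: f_y(-4, y) = 3*y**2 - 2*y + 2; no integer root y with |y| ≤ 4.
  x = -3: f_y(-3, y) = 3*y**2 + 2*y; vanishes at y ∈ {0}. (-3, 0): f_x = 0, f = 0 — SINGULAR.
  x = -2: f_y(-2, y) = 3*y**2 + 6*y + 2; no integer root y with |y| ≤ 4.
  x = -1: f_y(-1, y) = 3*y**2 + 10*y + 8; vanishes at y ∈ {-2}. (-1, -2): f_x = 4 ≠ 0.
  x = 0: f_y(0, y) = 3*y**2 + 14*y + 18; no integer root y with |y| ≤ 4.
  x = 1: f_y(1, y) = 3*y**2 + 18*y + 32; no integer root y with |y| ≤ 4.
  x = 2: f_y(2, y) = 3*y**2 + 22*y + 50; no integer root y with |y| ≤ 4.
  x = 3: f_y(3, y) = 3*y**2 + 26*y + 72; no integer root y with |y| ≤ 4.
  x = 4: f_y(4, y) = 3*y**2 + 30*y + 98; no integer root y with |y| ≤ 4.
Only singular point on the grid: (-3, 0).
Classify: substitute x = -3 + u, y = 0 + v and expand: f = u**3 + 2*u**2*v + 2*u*v**2 + v**3 + v**2.
No constant or linear terms (consistent with a singular point). Quadratic part: v**2. Cubic part: u**3 + 2*u**2*v + 2*u*v**2 + v**3.
The quadratic part v**2 is a perfect square, so there is a single (double) tangent line v = 0, i.e. y = 0. Restricting the cubic part to that line (v = 0) leaves u**3 ≠ 0, so f is not divisible by v and the branch is v² ≈ -u**3 to lowest order — this is a cusp.
Classification: cusp.


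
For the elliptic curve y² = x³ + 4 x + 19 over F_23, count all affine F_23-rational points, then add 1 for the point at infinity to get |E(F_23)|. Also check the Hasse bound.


Affine points = {(1, 1), (1, 22), (2, 9), (2, 14), (3, 9), (3, 14), (5, 7), (5, 16), (6, 11), (6, 12), (9, 5), (9, 18), (10, 1), (10, 22), (12, 1), (12, 22), (14, 6), (14, 17), (15, 2), (15, 21), (16, 4), (16, 19), (17, 3), (17, 20), (18, 9), (18, 14), (19, 10), (19, 13), (20, 7), (20, 16), (21, 7), (21, 16)}; affine count = 32; |E(F_23)| = 33.

Discriminant check: Δ ∝ 4a³ + 27b² = 4·4³ + 27·19² = 4·64 + 27·361 ≡ 21 (mod 23). Nonzero ⇒ E is nonsingular.
For each x ∈ F_23, compute rhs = x³ + 4·x + 19 mod 23, then count y ∈ F_23 with y² ≡ rhs.
  x = 0: rhs = 19, matching y values: none (0 points).
  x = 1: rhs = 1, matching y values: 1, 22 (2 points).
  x = 2: rhs = 12, matching y values: 9, 14 (2 points).
  x = 3: rhs = 12, matching y values: 9, 14 (2 points).
  x = 4: rhs = 7, matching y values: none (0 points).
  x = 5: rhs = 3, matching y values: 7, 16 (2 points).
  x = 6: rhs = 6, matching y values: 11, 12 (2 points).
  x = 7: rhs = 22, matching y values: none (0 points).
  x = 8: rhs = 11, matching y values: none (0 points).
  x = 9: rhs = 2, matching y values: 5, 18 (2 points).
  x = 10: rhs = 1, matching y values: 1, 22 (2 points).
  x = 11: rhs = 14, matching y values: none (0 points).
  x = 12: rhs = 1, matching y values: 1, 22 (2 points).
  x = 13: rhs = 14, matching y values: none (0 points).
  x = 14: rhs = 13, matching y values: 6, 17 (2 points).
  x = 15: rhs = 4, matching y values: 2, 21 (2 points).
  x = 16: rhs = 16, matching y values: 4, 19 (2 points).
  x = 17: rhs = 9, matching y values: 3, 20 (2 points).
  x = 18: rhs = 12, matching y values: 9, 14 (2 points).
  x = 19: rhs = 8, matching y values: 10, 13 (2 points).
  x = 20: rhs = 3, matching y values: 7, 16 (2 points).
  x = 21: rhs = 3, matching y values: 7, 16 (2 points).
  x = 22: rhs = 14, matching y values: none (0 points).
Total affine count: 32.
Full point count |E(F_23)| = 32 + 1 = 33.
Hasse bound: |33 − (23+1)| = |9| = 9 ≤ 2√23 ≈ 9.5917 ✓.


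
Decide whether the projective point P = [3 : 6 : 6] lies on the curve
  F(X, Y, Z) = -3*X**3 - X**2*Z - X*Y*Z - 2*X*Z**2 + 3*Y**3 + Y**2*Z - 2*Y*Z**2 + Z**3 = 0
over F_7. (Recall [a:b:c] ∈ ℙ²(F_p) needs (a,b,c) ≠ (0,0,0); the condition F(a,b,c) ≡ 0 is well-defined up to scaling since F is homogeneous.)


F(3,6,6) ≡ 0 (mod 7); P is on the curve.

Evaluate F(3, 6, 6) term-by-term (mod 7).
  -3*X**3 ↦ -3·27·1·1 = -81
  -X**2*Z ↦ -1·9·1·6 = -54
  -X*Y*Z ↦ -1·3·6·6 = -108
  -2*X*Z**2 ↦ -2·3·1·36 = -216
  3*Y**3 ↦ 3·1·216·1 = 648
  Y**2*Z ↦ 1·1·36·6 = 216
  -2*Y*Z**2 ↦ -2·1·6·36 = -432
  Z**3 ↦ 1·1·1·216 = 216
Sum: F(3, 6, 6) = (-81) + (-54) + (-108) + (-216) + (648) + (216) + (-432) + (216) = 189.
Reducing mod 7: 189 ≡ 0 (mod 7).
Since F(a, b, c) ≡ 0 (mod 7), P lies on the curve.


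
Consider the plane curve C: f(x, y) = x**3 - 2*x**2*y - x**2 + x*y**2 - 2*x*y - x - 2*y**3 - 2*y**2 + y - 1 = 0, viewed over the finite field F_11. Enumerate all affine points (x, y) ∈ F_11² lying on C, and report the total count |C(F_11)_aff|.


Affine F_11-points: {(2, 8), (3, 2), (4, 3), (4, 4), (4, 5), (5, 3), (5, 7), (5, 8), (7, 0), (8, 4), (9, 0), (9, 3), (9, 6), (10, 8), (10, 9)}; count = 15.

For each of the 121 pairs (x, y) ∈ F_11², evaluate f(x, y) mod 11. Record the zeros.
  x = 0: [0↦10, 1↦7, 2↦10, 3↦7, 4↦8, 5↦1, 6↦7, 7↦3, 8↦10, 9↦5, 10↦9]  zeros at y ∈ ∅
  x = 1: [0↦9, 1↦3, 2↦5, 3↦3, 4↦7, 5↦5, 6↦7, 7↦1, 8↦8, 9↦5, 10↦2]  zeros at y ∈ ∅
  x = 2: [0↦1, 1↦10, 2↦7, 3↦2, 4↦5, 5↦4, 6↦9, 7↦8, 8↦0, 9↦6, 10↦3]  zeros at y ∈ {8}
  x = 3: [0↦3, 1↦1, 2↦0, 3↦10, 4↦8, 5↦4, 6↦8, 7↦8, 8↦3, 9↦3, 10↦7]  zeros at y ∈ {2}
  x = 4: [0↦10, 1↦4, 2↦1, 3↦0, 4↦0, 5↦0, 6↦10, 7↦7, 8↦1, 9↦2, 10↦9]  zeros at y ∈ {3, 4, 5}
  x = 5: [0↦6, 1↦3, 2↦5, 3↦0, 4↦9, 5↦9, 6↦10, 7↦0, 8↦0, 9↦9, 10↦4]  zeros at y ∈ {3, 7, 8}
  x = 6: [0↦8, 1↦4, 2↦7, 3↦5, 4↦8, 5↦4, 6↦3, 7↦4, 8↦6, 9↦8, 10↦9]  zeros at y ∈ ∅
  x = 7: [0↦0, 1↦2, 2↦2, 3↦10, 4↦3, 5↦2, 6↦6, 7↦3, 8↦3, 9↦5, 10↦8]  zeros at y ∈ {0}
  x = 8: [0↦10, 1↦3, 2↦7, 3↦10, 4↦0, 5↦9, 6↦3, 7↦3, 8↦8, 9↦6, 10↦7]  zeros at y ∈ {4}
  x = 9: [0↦0, 1↦2, 2↦6, 3↦0, 4↦5, 5↦9, 6↦0, 7↦10, 8↦5, 9↦6, 10↦1]  zeros at y ∈ {0, 3, 6}
  x = 10: [0↦9, 1↦5, 2↦5, 3↦8, 4↦2, 5↦8, 6↦3, 7↦8, 8↦0, 9↦0, 10↦7]  zeros at y ∈ {8, 9}
Collecting zeros: affine points = {(2, 8), (3, 2), (4, 3), (4, 4), (4, 5), (5, 3), (5, 7), (5, 8), (7, 0), (8, 4), (9, 0), (9, 3), (9, 6), (10, 8), (10, 9)}.
Total count |C(F_11)_aff| = 15.


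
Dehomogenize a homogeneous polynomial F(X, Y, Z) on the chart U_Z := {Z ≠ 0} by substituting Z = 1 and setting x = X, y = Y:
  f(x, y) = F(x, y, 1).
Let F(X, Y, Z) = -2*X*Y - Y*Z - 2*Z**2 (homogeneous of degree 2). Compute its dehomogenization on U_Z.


f(x, y) = -2*x*y - y - 2

On U_Z we set Z = 1. Each monomial c·X^i·Y^j·Z^k in F becomes c·x^i·y^j·1^k = c·x^i·y^j.
Substituting Z = 1: F(X, Y, 1) = -2*x*y - y - 2.
Note: deg(f) ≤ deg(F) = 2; strict inequality happens when F is divisible by Z (lost terms).


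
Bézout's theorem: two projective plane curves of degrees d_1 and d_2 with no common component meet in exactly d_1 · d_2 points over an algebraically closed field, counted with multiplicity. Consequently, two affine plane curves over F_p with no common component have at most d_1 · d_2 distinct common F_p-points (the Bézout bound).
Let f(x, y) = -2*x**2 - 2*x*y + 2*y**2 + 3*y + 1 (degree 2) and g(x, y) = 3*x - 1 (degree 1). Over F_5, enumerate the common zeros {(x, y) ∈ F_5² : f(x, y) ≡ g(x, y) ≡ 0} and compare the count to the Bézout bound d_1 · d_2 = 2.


Common zeros: ∅; count = 0; Bézout bound = 2.

deg(f) = 2, deg(g) = 1, so Bézout bound = 2.
Scan x ∈ F_5. For each x, list the y ∈ F_5 with f(x, y) ≡ 0 and those with g(x, y) ≡ 0 (mod 5); the common zeros in that column are the intersection.
  x = 0: f ≡ 0 at y ∈ {2, 4}; g ≡ 0 at y ∈ ∅; common: ∅.
  x = 1: f ≡ 0 at y ∈ {3, 4}; g ≡ 0 at y ∈ ∅; common: ∅.
  x = 2: f ≡ 0 at y ∈ ∅; g ≡ 0 at y ∈ {0, 1, 2, 3, 4}; common: ∅.
  x = 3: f ≡ 0 at y ∈ {2}; g ≡ 0 at y ∈ ∅; common: ∅.
  x = 4: f ≡ 0 at y ∈ ∅; g ≡ 0 at y ∈ ∅; common: ∅.
Collecting: common zeros = ∅, so the count is 0.
Comparison with the Bézout bound: 0 ≤ 2 = deg(f)·deg(g), as expected for curves with no common component (the affine F_5-count falls short of the bound because intersections may lie at infinity, over extension fields, or carry multiplicity).


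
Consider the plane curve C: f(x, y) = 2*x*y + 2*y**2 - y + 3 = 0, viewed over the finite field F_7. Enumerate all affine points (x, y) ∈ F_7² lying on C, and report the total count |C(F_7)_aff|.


Affine F_7-points: {(3, 2), (3, 6), (4, 3), (4, 4), (5, 1), (5, 5)}; count = 6.

For each of the 49 pairs (x, y) ∈ F_7², evaluate f(x, y) mod 7. Record the zeros.
  x = 0: [0↦3, 1↦4, 2↦2, 3↦4, 4↦3, 5↦6, 6↦6]  zeros at y ∈ ∅
  x = 1: [0↦3, 1↦6, 2↦6, 3↦3, 4↦4, 5↦2, 6↦4]  zeros at y ∈ ∅
  x = 2: [0↦3, 1↦1, 2↦3, 3↦2, 4↦5, 5↦5, 6↦2]  zeros at y ∈ ∅
  x = 3: [0↦3, 1↦3, 2↦0, 3↦1, 4↦6, 5↦1, 6↦0]  zeros at y ∈ {2, 6}
  x = 4: [0↦3, 1↦5, 2↦4, 3↦0, 4↦0, 5↦4, 6↦5]  zeros at y ∈ {3, 4}
  x = 5: [0↦3, 1↦0, 2↦1, 3↦6, 4↦1, 5↦0, 6↦3]  zeros at y ∈ {1, 5}
  x = 6: [0↦3, 1↦2, 2↦5, 3↦5, 4↦2, 5↦3, 6↦1]  zeros at y ∈ ∅
Collecting zeros: affine points = {(3, 2), (3, 6), (4, 3), (4, 4), (5, 1), (5, 5)}.
Total count |C(F_7)_aff| = 6.


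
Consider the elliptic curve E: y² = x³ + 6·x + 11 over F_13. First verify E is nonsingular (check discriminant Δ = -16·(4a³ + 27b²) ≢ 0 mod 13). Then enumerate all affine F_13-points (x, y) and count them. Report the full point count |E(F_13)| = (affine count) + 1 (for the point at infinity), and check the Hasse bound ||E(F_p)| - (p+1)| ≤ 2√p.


Affine points = {(3, 2), (3, 11), (5, 6), (5, 7), (6, 4), (6, 9), (8, 5), (8, 8), (9, 1), (9, 12), (11, 2), (11, 11), (12, 2), (12, 11)}; affine count = 14; |E(F_13)| = 15.

Discriminant check: Δ ∝ 4a³ + 27b² = 4·6³ + 27·11² = 4·216 + 27·121 ≡ 10 (mod 13). Nonzero ⇒ E is nonsingular.
For each x ∈ F_13, compute rhs = x³ + 6·x + 11 mod 13, then count y ∈ F_13 with y² ≡ rhs.
  x = 0: rhs = 11, matching y values: none (0 points).
  x = 1: rhs = 5, matching y values: none (0 points).
  x = 2: rhs = 5, matching y values: none (0 points).
  x = 3: rhs = 4, matching y values: 2, 11 (2 points).
  x = 4: rhs = 8, matching y values: none (0 points).
  x = 5: rhs = 10, matching y values: 6, 7 (2 points).
  x = 6: rhs = 3, matching y values: 4, 9 (2 points).
  x = 7: rhs = 6, matching y values: none (0 points).
  x = 8: rhs = 12, matching y values: 5, 8 (2 points).
  x = 9: rhs = 1, matching y values: 1, 12 (2 points).
  x = 10: rhs = 5, matching y values: none (0 points).
  x = 11: rhs = 4, matching y values: 2, 11 (2 points).
  x = 12: rhs = 4, matching y values: 2, 11 (2 points).
Total affine count: 14.
Full point count |E(F_13)| = 14 + 1 = 15.
Hasse bound: |15 − (13+1)| = |1| = 1 ≤ 2√13 ≈ 7.2111 ✓.


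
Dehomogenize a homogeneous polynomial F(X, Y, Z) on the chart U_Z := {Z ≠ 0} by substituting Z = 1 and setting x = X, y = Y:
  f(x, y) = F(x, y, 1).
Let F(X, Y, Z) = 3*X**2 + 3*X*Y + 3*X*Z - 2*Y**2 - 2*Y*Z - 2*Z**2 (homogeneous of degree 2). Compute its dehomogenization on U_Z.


f(x, y) = 3*x**2 + 3*x*y + 3*x - 2*y**2 - 2*y - 2

On U_Z we set Z = 1. Each monomial c·X^i·Y^j·Z^k in F becomes c·x^i·y^j·1^k = c·x^i·y^j.
Substituting Z = 1: F(X, Y, 1) = 3*x**2 + 3*x*y + 3*x - 2*y**2 - 2*y - 2.
Note: deg(f) ≤ deg(F) = 2; strict inequality happens when F is divisible by Z (lost terms).


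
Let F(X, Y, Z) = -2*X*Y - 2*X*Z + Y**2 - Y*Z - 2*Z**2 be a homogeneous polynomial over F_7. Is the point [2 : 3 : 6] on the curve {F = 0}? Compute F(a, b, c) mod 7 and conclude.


F(2,3,6) ≡ 2 (mod 7); P is NOT on the curve.

Evaluate F(2, 3, 6) term-by-term (mod 7).
  -2*X*Y ↦ -2·2·3·1 = -12
  -2*X*Z ↦ -2·2·1·6 = -24
  Y**2 ↦ 1·1·9·1 = 9
  -Y*Z ↦ -1·1·3·6 = -18
  -2*Z**2 ↦ -2·1·1·36 = -72
Sum: F(2, 3, 6) = (-12) + (-24) + (9) + (-18) + (-72) = -117.
Reducing mod 7: -117 ≡ 2 (mod 7).
Since F(a, b, c) ≡ 2 ≠ 0 (mod 7), P does NOT lie on the curve.


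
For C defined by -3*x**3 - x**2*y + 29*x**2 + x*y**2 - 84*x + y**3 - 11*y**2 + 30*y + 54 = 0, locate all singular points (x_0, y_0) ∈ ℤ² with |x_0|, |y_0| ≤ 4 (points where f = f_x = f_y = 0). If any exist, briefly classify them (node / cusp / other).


Singular points: {(3, 3)}; classification: node.

Compute partial derivatives:
  f_x = -9*x**2 - 2*x*y + 58*x + y**2 - 84.
  f_y = -x**2 + 2*x*y + 3*y**2 - 22*y + 30.
Scan x_0 ∈ {−4, ..., 4}. For each x_0, f_y(x_0, y) is a polynomial in y; find its integer roots y ∈ {−4, ..., 4}, then test f_x and f at those candidates.
  x = -4: f_y(-4, y) = 3*y**2 - 30*y + 14; no integer root y with |y| ≤ 4.
  x = -3: f_y(-3, y) = 3*y**2 - 28*y + 21; no integer root y with |y| ≤ 4.
  x = -2: f_y(-2, y) = 3*y**2 - 26*y + 26; no integer root y with |y| ≤ 4.
  x = -1: f_y(-1, y) = 3*y**2 - 24*y + 29; no integer root y with |y| ≤ 4.
  x = 0: f_y(0, y) = 3*y**2 - 22*y + 30; no integer root y with |y| ≤ 4.
  x = 1: f_y(1, y) = 3*y**2 - 20*y + 29; no integer root y with |y| ≤ 4.
  x = 2: f_y(2, y) = 3*y**2 - 18*y + 26; no integer root y with |y| ≤ 4.
  x = 3: f_y(3, y) = 3*y**2 - 16*y + 21; vanishes at y ∈ {3}. (3, 3): f_x = 0, f = 0 — SINGULAR.
  x = 4: f_y(4, y) = 3*y**2 - 14*y + 14; no integer root y with |y| ≤ 4.
Only singular point on the grid: (3, 3).
Classify: substitute x = 3 + u, y = 3 + v and expand: f = -3*u**3 - u**2*v - u**2 + u*v**2 + v**3 + v**2.
No constant or linear terms (consistent with a singular point). Quadratic part: -u**2 + v**2. Cubic part: -3*u**3 - u**2*v + u*v**2 + v**3.
The quadratic part v**2 - u**2 = (v − u)(v + u) splits into two distinct linear factors, so there are two distinct tangent lines y − 3 = ±(x − 3) — this is a node (ordinary double point).
Classification: node.


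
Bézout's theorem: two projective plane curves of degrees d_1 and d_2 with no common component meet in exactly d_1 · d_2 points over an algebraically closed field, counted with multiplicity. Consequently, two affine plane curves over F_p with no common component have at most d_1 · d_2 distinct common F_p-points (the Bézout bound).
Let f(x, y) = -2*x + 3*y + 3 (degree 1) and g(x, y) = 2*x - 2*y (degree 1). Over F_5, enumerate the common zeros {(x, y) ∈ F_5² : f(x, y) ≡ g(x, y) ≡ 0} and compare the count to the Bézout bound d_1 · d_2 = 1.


Common zeros: {(2, 2)}; count = 1; Bézout bound = 1.

deg(f) = 1, deg(g) = 1, so Bézout bound = 1.
Scan x ∈ F_5. For each x, list the y ∈ F_5 with f(x, y) ≡ 0 and those with g(x, y) ≡ 0 (mod 5); the common zeros in that column are the intersection.
  x = 0: f ≡ 0 at y ∈ {4}; g ≡ 0 at y ∈ {0}; common: ∅.
  x = 1: f ≡ 0 at y ∈ {3}; g ≡ 0 at y ∈ {1}; common: ∅.
  x = 2: f ≡ 0 at y ∈ {2}; g ≡ 0 at y ∈ {2}; common: {2}.
  x = 3: f ≡ 0 at y ∈ {1}; g ≡ 0 at y ∈ {3}; common: ∅.
  x = 4: f ≡ 0 at y ∈ {0}; g ≡ 0 at y ∈ {4}; common: ∅.
Collecting: common zeros = {(2, 2)}, so the count is 1.
Comparison with the Bézout bound: 1 ≤ 1 = deg(f)·deg(g), as expected for curves with no common component (the bound is attained).


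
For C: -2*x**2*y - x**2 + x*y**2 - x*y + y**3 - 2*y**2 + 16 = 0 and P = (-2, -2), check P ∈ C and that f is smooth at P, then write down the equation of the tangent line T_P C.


Tangent line at P: -6*x + 22*y + 32 = 0.

Step 1: f(-2, -2) = 0, so P lies on C.
Step 2: partial derivatives
  f_x(x, y) = -4*x*y - 2*x + y**2 - y, f_y(x, y) = -2*x**2 + 2*x*y - x + 3*y**2 - 4*y.
  f_x(P) = -6, f_y(P) = 22 (gradient nonzero, so P is smooth).
Step 3: tangent line at P: -6·(x − -2) + 22·(y − -2) = 0.
Expanding: -6*x + 22*y + 32 = 0.


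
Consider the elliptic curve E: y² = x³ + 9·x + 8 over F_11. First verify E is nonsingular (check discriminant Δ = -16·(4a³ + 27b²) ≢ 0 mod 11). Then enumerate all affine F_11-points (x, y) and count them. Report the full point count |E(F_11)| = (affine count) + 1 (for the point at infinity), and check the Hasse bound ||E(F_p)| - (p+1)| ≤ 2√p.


Affine points = {(2, 1), (2, 10), (4, 3), (4, 8), (6, 5), (6, 6), (8, 3), (8, 8), (9, 2), (9, 9), (10, 3), (10, 8)}; affine count = 12; |E(F_11)| = 13.

Discriminant check: Δ ∝ 4a³ + 27b² = 4·9³ + 27·8² = 4·729 + 27·64 ≡ 2 (mod 11). Nonzero ⇒ E is nonsingular.
For each x ∈ F_11, compute rhs = x³ + 9·x + 8 mod 11, then count y ∈ F_11 with y² ≡ rhs.
  x = 0: rhs = 8, matching y values: none (0 points).
  x = 1: rhs = 7, matching y values: none (0 points).
  x = 2: rhs = 1, matching y values: 1, 10 (2 points).
  x = 3: rhs = 7, matching y values: none (0 points).
  x = 4: rhs = 9, matching y values: 3, 8 (2 points).
  x = 5: rhs = 2, matching y values: none (0 points).
  x = 6: rhs = 3, matching y values: 5, 6 (2 points).
  x = 7: rhs = 7, matching y values: none (0 points).
  x = 8: rhs = 9, matching y values: 3, 8 (2 points).
  x = 9: rhs = 4, matching y values: 2, 9 (2 points).
  x = 10: rhs = 9, matching y values: 3, 8 (2 points).
Total affine count: 12.
Full point count |E(F_11)| = 12 + 1 = 13.
Hasse bound: |13 − (11+1)| = |1| = 1 ≤ 2√11 ≈ 6.6332 ✓.


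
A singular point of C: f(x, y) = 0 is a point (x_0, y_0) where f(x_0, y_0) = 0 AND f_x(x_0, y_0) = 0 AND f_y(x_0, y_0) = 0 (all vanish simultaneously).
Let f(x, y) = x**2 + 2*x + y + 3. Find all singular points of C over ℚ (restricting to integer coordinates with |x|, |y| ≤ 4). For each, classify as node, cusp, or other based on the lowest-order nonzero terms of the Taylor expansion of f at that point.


No singular points in the scanned grid; C is smooth there.

Compute partial derivatives:
  f_x = 2*x + 2.
  f_y = 1.
f_y = 1 is a nonzero constant, so f_y never vanishes: no point (x, y) can satisfy f = f_x = f_y = 0. In particular no (x, y) ∈ {−4, ..., 4}² is singular; the curve is smooth.


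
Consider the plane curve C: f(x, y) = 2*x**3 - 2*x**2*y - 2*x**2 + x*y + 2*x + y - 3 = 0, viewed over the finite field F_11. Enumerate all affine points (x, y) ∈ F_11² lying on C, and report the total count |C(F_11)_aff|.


Affine F_11-points: {(0, 3), (2, 4), (3, 2), (4, 7), (6, 5), (7, 8), (8, 2), (9, 10), (10, 1)}; count = 9.

For each of the 121 pairs (x, y) ∈ F_11², evaluate f(x, y) mod 11. Record the zeros.
  x = 0: [0↦8, 1↦9, 2↦10, 3↦0, 4↦1, 5↦2, 6↦3, 7↦4, 8↦5, 9↦6, 10↦7]  zeros at y ∈ {3}
  x = 1: [0↦10, 1↦10, 2↦10, 3↦10, 4↦10, 5↦10, 6↦10, 7↦10, 8↦10, 9↦10, 10↦10]  zeros at y ∈ ∅
  x = 2: [0↦9, 1↦4, 2↦10, 3↦5, 4↦0, 5↦6, 6↦1, 7↦7, 8↦2, 9↦8, 10↦3]  zeros at y ∈ {4}
  x = 3: [0↦6, 1↦3, 2↦0, 3↦8, 4↦5, 5↦2, 6↦10, 7↦7, 8↦4, 9↦1, 10↦9]  zeros at y ∈ {2}
  x = 4: [0↦2, 1↦8, 2↦3, 3↦9, 4↦4, 5↦10, 6↦5, 7↦0, 8↦6, 9↦1, 10↦7]  zeros at y ∈ {7}
  x = 5: [0↦9, 1↦9, 2↦9, 3↦9, 4↦9, 5↦9, 6↦9, 7↦9, 8↦9, 9↦9, 10↦9]  zeros at y ∈ ∅
  x = 6: [0↦6, 1↦7, 2↦8, 3↦9, 4↦10, 5↦0, 6↦1, 7↦2, 8↦3, 9↦4, 10↦5]  zeros at y ∈ {5}
  x = 7: [0↦5, 1↦3, 2↦1, 3↦10, 4↦8, 5↦6, 6↦4, 7↦2, 8↦0, 9↦9, 10↦7]  zeros at y ∈ {8}
  x = 8: [0↦7, 1↦9, 2↦0, 3↦2, 4↦4, 5↦6, 6↦8, 7↦10, 8↦1, 9↦3, 10↦5]  zeros at y ∈ {2}
  x = 9: [0↦2, 1↦4, 2↦6, 3↦8, 4↦10, 5↦1, 6↦3, 7↦5, 8↦7, 9↦9, 10↦0]  zeros at y ∈ {10}
  x = 10: [0↦2, 1↦0, 2↦9, 3↦7, 4↦5, 5↦3, 6↦1, 7↦10, 8↦8, 9↦6, 10↦4]  zeros at y ∈ {1}
Collecting zeros: affine points = {(0, 3), (2, 4), (3, 2), (4, 7), (6, 5), (7, 8), (8, 2), (9, 10), (10, 1)}.
Total count |C(F_11)_aff| = 9.


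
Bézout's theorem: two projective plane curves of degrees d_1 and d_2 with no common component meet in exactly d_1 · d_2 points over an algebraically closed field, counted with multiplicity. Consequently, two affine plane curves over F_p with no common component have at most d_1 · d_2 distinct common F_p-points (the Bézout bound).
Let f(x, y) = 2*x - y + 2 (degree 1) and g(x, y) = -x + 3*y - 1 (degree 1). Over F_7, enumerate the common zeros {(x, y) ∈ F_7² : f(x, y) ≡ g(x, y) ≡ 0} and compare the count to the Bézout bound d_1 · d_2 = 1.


Common zeros: {(6, 0)}; count = 1; Bézout bound = 1.

deg(f) = 1, deg(g) = 1, so Bézout bound = 1.
Scan x ∈ F_7. For each x, list the y ∈ F_7 with f(x, y) ≡ 0 and those with g(x, y) ≡ 0 (mod 7); the common zeros in that column are the intersection.
  x = 0: f ≡ 0 at y ∈ {2}; g ≡ 0 at y ∈ {5}; common: ∅.
  x = 1: f ≡ 0 at y ∈ {4}; g ≡ 0 at y ∈ {3}; common: ∅.
  x = 2: f ≡ 0 at y ∈ {6}; g ≡ 0 at y ∈ {1}; common: ∅.
  x = 3: f ≡ 0 at y ∈ {1}; g ≡ 0 at y ∈ {6}; common: ∅.
  x = 4: f ≡ 0 at y ∈ {3}; g ≡ 0 at y ∈ {4}; common: ∅.
  x = 5: f ≡ 0 at y ∈ {5}; g ≡ 0 at y ∈ {2}; common: ∅.
  x = 6: f ≡ 0 at y ∈ {0}; g ≡ 0 at y ∈ {0}; common: {0}.
Collecting: common zeros = {(6, 0)}, so the count is 1.
Comparison with the Bézout bound: 1 ≤ 1 = deg(f)·deg(g), as expected for curves with no common component (the bound is attained).


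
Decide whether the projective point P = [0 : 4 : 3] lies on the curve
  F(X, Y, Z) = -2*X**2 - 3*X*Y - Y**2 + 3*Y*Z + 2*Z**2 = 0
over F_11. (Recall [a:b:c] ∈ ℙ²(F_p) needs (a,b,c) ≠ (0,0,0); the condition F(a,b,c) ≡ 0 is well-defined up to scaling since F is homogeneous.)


F(0,4,3) ≡ 5 (mod 11); P is NOT on the curve.

Evaluate F(0, 4, 3) term-by-term (mod 11).
  -2*X**2 ↦ -2·0·1·1 = 0
  -3*X*Y ↦ -3·0·4·1 = 0
  -Y**2 ↦ -1·1·16·1 = -16
  3*Y*Z ↦ 3·1·4·3 = 36
  2*Z**2 ↦ 2·1·1·9 = 18
Sum: F(0, 4, 3) = (0) + (0) + (-16) + (36) + (18) = 38.
Reducing mod 11: 38 ≡ 5 (mod 11).
Since F(a, b, c) ≡ 5 ≠ 0 (mod 11), P does NOT lie on the curve.


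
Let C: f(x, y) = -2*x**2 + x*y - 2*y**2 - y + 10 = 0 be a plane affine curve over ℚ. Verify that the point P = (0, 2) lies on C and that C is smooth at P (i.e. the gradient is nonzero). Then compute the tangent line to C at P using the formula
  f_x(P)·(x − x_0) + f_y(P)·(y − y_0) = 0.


Tangent line at P: 2*x - 9*y + 18 = 0.

Step 1: f(0, 2) = 0, so P lies on C.
Step 2: partial derivatives
  f_x(x, y) = -4*x + y, f_y(x, y) = x - 4*y - 1.
  f_x(P) = 2, f_y(P) = -9 (gradient nonzero, so P is smooth).
Step 3: tangent line at P: 2·(x − 0) + -9·(y − 2) = 0.
Expanding: 2*x - 9*y + 18 = 0.


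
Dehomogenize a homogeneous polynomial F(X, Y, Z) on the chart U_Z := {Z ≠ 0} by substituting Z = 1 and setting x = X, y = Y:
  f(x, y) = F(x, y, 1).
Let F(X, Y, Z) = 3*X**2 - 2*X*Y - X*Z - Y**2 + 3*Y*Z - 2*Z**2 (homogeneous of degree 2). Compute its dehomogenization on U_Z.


f(x, y) = 3*x**2 - 2*x*y - x - y**2 + 3*y - 2

On U_Z we set Z = 1. Each monomial c·X^i·Y^j·Z^k in F becomes c·x^i·y^j·1^k = c·x^i·y^j.
Substituting Z = 1: F(X, Y, 1) = 3*x**2 - 2*x*y - x - y**2 + 3*y - 2.
Note: deg(f) ≤ deg(F) = 2; strict inequality happens when F is divisible by Z (lost terms).


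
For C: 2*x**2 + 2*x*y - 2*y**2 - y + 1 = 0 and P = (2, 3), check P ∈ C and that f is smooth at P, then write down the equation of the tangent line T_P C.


Tangent line at P: 14*x - 9*y - 1 = 0.

Step 1: f(2, 3) = 0, so P lies on C.
Step 2: partial derivatives
  f_x(x, y) = 4*x + 2*y, f_y(x, y) = 2*x - 4*y - 1.
  f_x(P) = 14, f_y(P) = -9 (gradient nonzero, so P is smooth).
Step 3: tangent line at P: 14·(x − 2) + -9·(y − 3) = 0.
Expanding: 14*x - 9*y - 1 = 0.


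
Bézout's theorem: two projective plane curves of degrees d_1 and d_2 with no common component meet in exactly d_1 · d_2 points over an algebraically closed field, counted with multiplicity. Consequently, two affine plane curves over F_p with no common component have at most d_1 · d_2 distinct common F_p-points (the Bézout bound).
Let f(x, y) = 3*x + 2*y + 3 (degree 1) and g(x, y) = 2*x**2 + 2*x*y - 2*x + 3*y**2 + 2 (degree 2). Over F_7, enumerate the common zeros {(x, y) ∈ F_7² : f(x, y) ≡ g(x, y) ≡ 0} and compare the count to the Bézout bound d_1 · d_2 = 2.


Common zeros: {(0, 2), (4, 3)}; count = 2; Bézout bound = 2.

deg(f) = 1, deg(g) = 2, so Bézout bound = 2.
Scan x ∈ F_7. For each x, list the y ∈ F_7 with f(x, y) ≡ 0 and those with g(x, y) ≡ 0 (mod 7); the common zeros in that column are the intersection.
  x = 0: f ≡ 0 at y ∈ {2}; g ≡ 0 at y ∈ {2, 5}; common: {2}.
  x = 1: f ≡ 0 at y ∈ {4}; g ≡ 0 at y ∈ {1, 3}; common: ∅.
  x = 2: f ≡ 0 at y ∈ {6}; g ≡ 0 at y ∈ {4}; common: ∅.
  x = 3: f ≡ 0 at y ∈ {1}; g ≡ 0 at y ∈ {0, 5}; common: ∅.
  x = 4: f ≡ 0 at y ∈ {3}; g ≡ 0 at y ∈ {3, 6}; common: {3}.
  x = 5: f ≡ 0 at y ∈ {5}; g ≡ 0 at y ∈ {0, 6}; common: ∅.
  x = 6: f ≡ 0 at y ∈ {0}; g ≡ 0 at y ∈ {1, 2}; common: ∅.
Collecting: common zeros = {(0, 2), (4, 3)}, so the count is 2.
Comparison with the Bézout bound: 2 ≤ 2 = deg(f)·deg(g), as expected for curves with no common component (the bound is attained).


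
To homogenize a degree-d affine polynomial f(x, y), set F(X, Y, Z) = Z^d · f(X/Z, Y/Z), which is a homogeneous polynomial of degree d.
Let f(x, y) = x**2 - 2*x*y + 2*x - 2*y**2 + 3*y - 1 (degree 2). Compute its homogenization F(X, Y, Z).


F(X, Y, Z) = X**2 - 2*X*Y + 2*X*Z - 2*Y**2 + 3*Y*Z - Z**2

deg(f) = 2.
Substitute x = X/Z, y = Y/Z into f, then multiply by Z^2.
  monomial 1·x^2·y^0 ↦ 1·X^2·Y^0·Z^0.
  monomial -2·x^1·y^1 ↦ -2·X^1·Y^1·Z^0.
  monomial 2·x^1·y^0 ↦ 2·X^1·Y^0·Z^1.
  monomial -2·x^0·y^2 ↦ -2·X^0·Y^2·Z^0.
  monomial 3·x^0·y^1 ↦ 3·X^0·Y^1·Z^1.
  monomial -1·x^0·y^0 ↦ -1·X^0·Y^0·Z^2.
Collecting: F(X, Y, Z) = X**2 - 2*X*Y + 2*X*Z - 2*Y**2 + 3*Y*Z - Z**2.


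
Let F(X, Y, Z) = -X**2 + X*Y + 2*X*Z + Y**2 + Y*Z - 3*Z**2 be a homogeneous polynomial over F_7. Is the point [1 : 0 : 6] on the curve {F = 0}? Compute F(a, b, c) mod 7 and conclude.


F(1,0,6) ≡ 1 (mod 7); P is NOT on the curve.

Evaluate F(1, 0, 6) term-by-term (mod 7).
  -X**2 ↦ -1·1·1·1 = -1
  X*Y ↦ 1·1·0·1 = 0
  2*X*Z ↦ 2·1·1·6 = 12
  Y**2 ↦ 1·1·0·1 = 0
  Y*Z ↦ 1·1·0·6 = 0
  -3*Z**2 ↦ -3·1·1·36 = -108
Sum: F(1, 0, 6) = (-1) + (0) + (12) + (0) + (0) + (-108) = -97.
Reducing mod 7: -97 ≡ 1 (mod 7).
Since F(a, b, c) ≡ 1 ≠ 0 (mod 7), P does NOT lie on the curve.


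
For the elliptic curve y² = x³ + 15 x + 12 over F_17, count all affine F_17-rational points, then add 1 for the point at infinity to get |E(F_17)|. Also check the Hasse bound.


Affine points = {(2, 4), (2, 13), (3, 4), (3, 13), (4, 0), (5, 5), (5, 12), (7, 1), (7, 16), (8, 7), (8, 10), (9, 3), (9, 14), (12, 4), (12, 13), (14, 5), (14, 12), (15, 5), (15, 12), (16, 8), (16, 9)}; affine count = 21; |E(F_17)| = 22.

Discriminant check: Δ ∝ 4a³ + 27b² = 4·15³ + 27·12² = 4·3375 + 27·144 ≡ 14 (mod 17). Nonzero ⇒ E is nonsingular.
For each x ∈ F_17, compute rhs = x³ + 15·x + 12 mod 17, then count y ∈ F_17 with y² ≡ rhs.
  x = 0: rhs = 12, matching y values: none (0 points).
  x = 1: rhs = 11, matching y values: none (0 points).
  x = 2: rhs = 16, matching y values: 4, 13 (2 points).
  x = 3: rhs = 16, matching y values: 4, 13 (2 points).
  x = 4: rhs = 0, matching y values: 0 (1 points).
  x = 5: rhs = 8, matching y values: 5, 12 (2 points).
  x = 6: rhs = 12, matching y values: none (0 points).
  x = 7: rhs = 1, matching y values: 1, 16 (2 points).
  x = 8: rhs = 15, matching y values: 7, 10 (2 points).
  x = 9: rhs = 9, matching y values: 3, 14 (2 points).
  x = 10: rhs = 6, matching y values: none (0 points).
  x = 11: rhs = 12, matching y values: none (0 points).
  x = 12: rhs = 16, matching y values: 4, 13 (2 points).
  x = 13: rhs = 7, matching y values: none (0 points).
  x = 14: rhs = 8, matching y values: 5, 12 (2 points).
  x = 15: rhs = 8, matching y values: 5, 12 (2 points).
  x = 16: rhs = 13, matching y values: 8, 9 (2 points).
Total affine count: 21.
Full point count |E(F_17)| = 21 + 1 = 22.
Hasse bound: |22 − (17+1)| = |4| = 4 ≤ 2√17 ≈ 8.2462 ✓.


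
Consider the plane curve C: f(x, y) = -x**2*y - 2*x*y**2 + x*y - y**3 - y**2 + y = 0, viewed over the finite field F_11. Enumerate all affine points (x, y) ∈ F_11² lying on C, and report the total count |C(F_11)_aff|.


Affine F_11-points: {(0, 0), (0, 3), (0, 7), (1, 0), (2, 0), (3, 0), (4, 0), (4, 2), (5, 0), (5, 5), (5, 6), (6, 0), (6, 3), (6, 6), (7, 0), (8, 0), (8, 5), (9, 0), (9, 7), (10, 0)}; count = 20.

For each of the 121 pairs (x, y) ∈ F_11², evaluate f(x, y) mod 11. Record the zeros.
  x = 0: [0↦0, 1↦10, 2↦1, 3↦0, 4↦1, 5↦9, 6↦7, 7↦0, 8↦4, 9↦2, 10↦10]  zeros at y ∈ {0, 3, 7}
  x = 1: [0↦0, 1↦8, 2↦4, 3↦4, 4↦2, 5↦3, 6↦1, 7↦1, 8↦8, 9↦5, 10↦8]  zeros at y ∈ {0}
  x = 2: [0↦0, 1↦4, 2↦3, 3↦2, 4↦6, 5↦9, 6↦5, 7↦10, 8↦7, 9↦1, 10↦8]  zeros at y ∈ {0}
  x = 3: [0↦0, 1↦9, 2↦9, 3↦5, 4↦2, 5↦5, 6↦8, 7↦5, 8↦1, 9↦1, 10↦10]  zeros at y ∈ {0}
  x = 4: [0↦0, 1↦1, 2↦0, 3↦2, 4↦1, 5↦2, 6↦10, 7↦8, 8↦1, 9↦5, 10↦3]  zeros at y ∈ {0, 2}
  x = 5: [0↦0, 1↦2, 2↦9, 3↦4, 4↦3, 5↦0, 6↦0, 7↦8, 8↦7, 9↦2, 10↦9]  zeros at y ∈ {0, 5, 6}
  x = 6: [0↦0, 1↦1, 2↦3, 3↦0, 4↦8, 5↦10, 6↦0, 7↦5, 8↦8, 9↦3, 10↦6]  zeros at y ∈ {0, 3, 6}
  x = 7: [0↦0, 1↦9, 2↦4, 3↦1, 4↦5, 5↦10, 6↦10, 7↦10, 8↦4, 9↦8, 10↦5]  zeros at y ∈ {0}
  x = 8: [0↦0, 1↦4, 2↦1, 3↦7, 4↦5, 5↦0, 6↦8, 7↦1, 8↦6, 9↦6, 10↦6]  zeros at y ∈ {0, 5}
  x = 9: [0↦0, 1↦8, 2↦5, 3↦7, 4↦8, 5↦2, 6↦5, 7↦0, 8↦3, 9↦8, 10↦9]  zeros at y ∈ {0, 7}
  x = 10: [0↦0, 1↦10, 2↦5, 3↦1, 4↦3, 5↦5, 6↦1, 7↦7, 8↦6, 9↦3, 10↦3]  zeros at y ∈ {0}
Collecting zeros: affine points = {(0, 0), (0, 3), (0, 7), (1, 0), (2, 0), (3, 0), (4, 0), (4, 2), (5, 0), (5, 5), (5, 6), (6, 0), (6, 3), (6, 6), (7, 0), (8, 0), (8, 5), (9, 0), (9, 7), (10, 0)}.
Total count |C(F_11)_aff| = 20.


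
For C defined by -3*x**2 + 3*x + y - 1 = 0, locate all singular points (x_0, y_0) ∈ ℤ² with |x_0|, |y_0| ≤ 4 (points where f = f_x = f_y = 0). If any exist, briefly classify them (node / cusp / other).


No singular points in the scanned grid; C is smooth there.

Compute partial derivatives:
  f_x = 3 - 6*x.
  f_y = 1.
f_y = 1 is a nonzero constant, so f_y never vanishes: no point (x, y) can satisfy f = f_x = f_y = 0. In particular no (x, y) ∈ {−4, ..., 4}² is singular; the curve is smooth.


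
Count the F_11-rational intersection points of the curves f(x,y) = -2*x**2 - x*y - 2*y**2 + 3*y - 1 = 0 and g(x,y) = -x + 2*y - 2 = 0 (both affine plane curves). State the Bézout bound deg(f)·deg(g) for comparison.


Common zeros: {(0, 1), (5, 9)}; count = 2; Bézout bound = 2.

deg(f) = 2, deg(g) = 1, so Bézout bound = 2.
Scan x ∈ F_11. For each x, list the y ∈ F_11 with f(x, y) ≡ 0 and those with g(x, y) ≡ 0 (mod 11); the common zeros in that column are the intersection.
  x = 0: f ≡ 0 at y ∈ {1, 6}; g ≡ 0 at y ∈ {1}; common: {1}.
  x = 1: f ≡ 0 at y ∈ ∅; g ≡ 0 at y ∈ {7}; common: ∅.
  x = 2: f ≡ 0 at y ∈ ∅; g ≡ 0 at y ∈ {2}; common: ∅.
  x = 3: f ≡ 0 at y ∈ ∅; g ≡ 0 at y ∈ {8}; common: ∅.
  x = 4: f ≡ 0 at y ∈ {0, 5}; g ≡ 0 at y ∈ {3}; common: ∅.
  x = 5: f ≡ 0 at y ∈ {1, 9}; g ≡ 0 at y ∈ {9}; common: {9}.
  x = 6: f ≡ 0 at y ∈ ∅; g ≡ 0 at y ∈ {4}; common: ∅.
  x = 7: f ≡ 0 at y ∈ {0, 9}; g ≡ 0 at y ∈ {10}; common: ∅.
  x = 8: f ≡ 0 at y ∈ {6, 8}; g ≡ 0 at y ∈ {5}; common: ∅.
  x = 9: f ≡ 0 at y ∈ ∅; g ≡ 0 at y ∈ {0}; common: ∅.
  x = 10: f ≡ 0 at y ∈ {5, 8}; g ≡ 0 at y ∈ {6}; common: ∅.
Collecting: common zeros = {(0, 1), (5, 9)}, so the count is 2.
Comparison with the Bézout bound: 2 ≤ 2 = deg(f)·deg(g), as expected for curves with no common component (the bound is attained).


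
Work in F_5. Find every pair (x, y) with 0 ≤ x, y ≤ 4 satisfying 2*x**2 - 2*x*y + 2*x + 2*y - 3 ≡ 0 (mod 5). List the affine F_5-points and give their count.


Affine F_5-points: {(0, 4), (2, 2), (3, 4), (4, 2)}; count = 4.

For each of the 25 pairs (x, y) ∈ F_5², evaluate f(x, y) mod 5. Record the zeros.
  x = 0: [0↦2, 1↦4, 2↦1, 3↦3, 4↦0]  zeros at y ∈ {4}
  x = 1: [0↦1, 1↦1, 2↦1, 3↦1, 4↦1]  zeros at y ∈ ∅
  x = 2: [0↦4, 1↦2, 2↦0, 3↦3, 4↦1]  zeros at y ∈ {2}
  x = 3: [0↦1, 1↦2, 2↦3, 3↦4, 4↦0]  zeros at y ∈ {4}
  x = 4: [0↦2, 1↦1, 2↦0, 3↦4, 4↦3]  zeros at y ∈ {2}
Collecting zeros: affine points = {(0, 4), (2, 2), (3, 4), (4, 2)}.
Total count |C(F_5)_aff| = 4.


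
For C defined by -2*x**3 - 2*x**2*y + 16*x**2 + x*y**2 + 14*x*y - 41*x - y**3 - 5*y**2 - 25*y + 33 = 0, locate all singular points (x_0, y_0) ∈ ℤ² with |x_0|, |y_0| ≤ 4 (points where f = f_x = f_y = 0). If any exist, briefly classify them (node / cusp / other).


Singular points: {(3, -1)}; classification: cusp.

Compute partial derivatives:
  f_x = -6*x**2 - 4*x*y + 32*x + y**2 + 14*y - 41.
  f_y = -2*x**2 + 2*x*y + 14*x - 3*y**2 - 10*y - 25.
Scan x_0 ∈ {−4, ..., 4}. For each x_0, f_y(x_0, y) is a polynomial in y; find its integer roots y ∈ {−4, ..., 4}, then test f_x and f at those candidates.
  x = -4: f_y(-4, y) = -3*y**2 - 18*y - 113; no integer root y with |y| ≤ 4.
  x = -3: f_y(-3, y) = -3*y**2 - 16*y - 85; no integer root y with |y| ≤ 4.
  x = -2: f_y(-2, y) = -3*y**2 - 14*y - 61; no integer root y with |y| ≤ 4.
  x = -1: f_y(-1, y) = -3*y**2 - 12*y - 41; no integer root y with |y| ≤ 4.
  x = 0: f_y(0, y) = -3*y**2 - 10*y - 25; no integer root y with |y| ≤ 4.
  x = 1: f_y(1, y) = -3*y**2 - 8*y - 13; no integer root y with |y| ≤ 4.
  x = 2: f_y(2, y) = -3*y**2 - 6*y - 5; no integer root y with |y| ≤ 4.
  x = 3: f_y(3, y) = -3*y**2 - 4*y - 1; vanishes at y ∈ {-1}. (3, -1): f_x = 0, f = 0 — SINGULAR.
  x = 4: f_y(4, y) = -3*y**2 - 2*y - 1; no integer root y with |y| ≤ 4.
Only singular point on the grid: (3, -1).
Classify: substitute x = 3 + u, y = -1 + v and expand: f = -2*u**3 - 2*u**2*v + u*v**2 - v**3 + v**2.
No constant or linear terms (consistent with a singular point). Quadratic part: v**2. Cubic part: -2*u**3 - 2*u**2*v + u*v**2 - v**3.
The quadratic part v**2 is a perfect square, so there is a single (double) tangent line v = 0, i.e. y = -1. Restricting the cubic part to that line (v = 0) leaves -2*u**3 ≠ 0, so f is not divisible by v and the branch is v² ≈ 2*u**3 to lowest order — this is a cusp.
Classification: cusp.


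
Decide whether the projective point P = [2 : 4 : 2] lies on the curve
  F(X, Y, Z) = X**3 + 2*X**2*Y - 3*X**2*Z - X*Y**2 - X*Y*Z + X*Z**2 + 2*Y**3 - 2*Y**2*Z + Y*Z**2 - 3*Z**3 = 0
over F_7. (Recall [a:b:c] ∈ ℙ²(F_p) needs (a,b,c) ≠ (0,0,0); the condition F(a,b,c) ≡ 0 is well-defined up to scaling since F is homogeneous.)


F(2,4,2) ≡ 4 (mod 7); P is NOT on the curve.

Evaluate F(2, 4, 2) term-by-term (mod 7).
  X**3 ↦ 1·8·1·1 = 8
  2*X**2*Y ↦ 2·4·4·1 = 32
  -3*X**2*Z ↦ -3·4·1·2 = -24
  -X*Y**2 ↦ -1·2·16·1 = -32
  -X*Y*Z ↦ -1·2·4·2 = -16
  X*Z**2 ↦ 1·2·1·4 = 8
  2*Y**3 ↦ 2·1·64·1 = 128
  -2*Y**2*Z ↦ -2·1·16·2 = -64
  Y*Z**2 ↦ 1·1·4·4 = 16
  -3*Z**3 ↦ -3·1·1·8 = -24
Sum: F(2, 4, 2) = (8) + (32) + (-24) + (-32) + (-16) + (8) + (128) + (-64) + (16) + (-24) = 32.
Reducing mod 7: 32 ≡ 4 (mod 7).
Since F(a, b, c) ≡ 4 ≠ 0 (mod 7), P does NOT lie on the curve.


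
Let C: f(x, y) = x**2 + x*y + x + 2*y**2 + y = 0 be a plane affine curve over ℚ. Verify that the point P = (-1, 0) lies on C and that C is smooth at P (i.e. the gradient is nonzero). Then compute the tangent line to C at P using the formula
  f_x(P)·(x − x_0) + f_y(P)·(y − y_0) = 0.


Tangent line at P: -x - 1 = 0.

Step 1: f(-1, 0) = 0, so P lies on C.
Step 2: partial derivatives
  f_x(x, y) = 2*x + y + 1, f_y(x, y) = x + 4*y + 1.
  f_x(P) = -1, f_y(P) = 0 (gradient nonzero, so P is smooth).
Step 3: tangent line at P: -1·(x − -1) + 0·(y − 0) = 0.
Expanding: -x - 1 = 0.


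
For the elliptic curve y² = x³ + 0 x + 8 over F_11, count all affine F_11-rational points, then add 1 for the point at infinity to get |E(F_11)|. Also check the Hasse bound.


Affine points = {(1, 3), (1, 8), (2, 4), (2, 7), (5, 1), (5, 10), (6, 2), (6, 9), (8, 5), (8, 6), (9, 0)}; affine count = 11; |E(F_11)| = 12.

Discriminant check: Δ ∝ 4a³ + 27b² = 4·0³ + 27·8² = 4·0 + 27·64 ≡ 1 (mod 11). Nonzero ⇒ E is nonsingular.
For each x ∈ F_11, compute rhs = x³ + 0·x + 8 mod 11, then count y ∈ F_11 with y² ≡ rhs.
  x = 0: rhs = 8, matching y values: none (0 points).
  x = 1: rhs = 9, matching y values: 3, 8 (2 points).
  x = 2: rhs = 5, matching y values: 4, 7 (2 points).
  x = 3: rhs = 2, matching y values: none (0 points).
  x = 4: rhs = 6, matching y values: none (0 points).
  x = 5: rhs = 1, matching y values: 1, 10 (2 points).
  x = 6: rhs = 4, matching y values: 2, 9 (2 points).
  x = 7: rhs = 10, matching y values: none (0 points).
  x = 8: rhs = 3, matching y values: 5, 6 (2 points).
  x = 9: rhs = 0, matching y values: 0 (1 points).
  x = 10: rhs = 7, matching y values: none (0 points).
Total affine count: 11.
Full point count |E(F_11)| = 11 + 1 = 12.
Hasse bound: |12 − (11+1)| = |0| = 0 ≤ 2√11 ≈ 6.6332 ✓.


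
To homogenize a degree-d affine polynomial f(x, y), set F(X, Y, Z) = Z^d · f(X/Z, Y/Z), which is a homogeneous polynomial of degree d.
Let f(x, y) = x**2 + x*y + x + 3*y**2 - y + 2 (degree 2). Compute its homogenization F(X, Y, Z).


F(X, Y, Z) = X**2 + X*Y + X*Z + 3*Y**2 - Y*Z + 2*Z**2

deg(f) = 2.
Substitute x = X/Z, y = Y/Z into f, then multiply by Z^2.
  monomial 1·x^2·y^0 ↦ 1·X^2·Y^0·Z^0.
  monomial 1·x^1·y^1 ↦ 1·X^1·Y^1·Z^0.
  monomial 1·x^1·y^0 ↦ 1·X^1·Y^0·Z^1.
  monomial 3·x^0·y^2 ↦ 3·X^0·Y^2·Z^0.
  monomial -1·x^0·y^1 ↦ -1·X^0·Y^1·Z^1.
  monomial 2·x^0·y^0 ↦ 2·X^0·Y^0·Z^2.
Collecting: F(X, Y, Z) = X**2 + X*Y + X*Z + 3*Y**2 - Y*Z + 2*Z**2.


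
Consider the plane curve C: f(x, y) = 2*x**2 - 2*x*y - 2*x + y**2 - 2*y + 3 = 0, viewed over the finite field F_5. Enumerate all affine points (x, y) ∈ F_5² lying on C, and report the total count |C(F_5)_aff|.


Affine F_5-points: {(1, 1), (1, 3), (3, 0), (3, 3)}; count = 4.

For each of the 25 pairs (x, y) ∈ F_5², evaluate f(x, y) mod 5. Record the zeros.
  x = 0: [0↦3, 1↦2, 2↦3, 3↦1, 4↦1]  zeros at y ∈ ∅
  x = 1: [0↦3, 1↦0, 2↦4, 3↦0, 4↦3]  zeros at y ∈ {1, 3}
  x = 2: [0↦2, 1↦2, 2↦4, 3↦3, 4↦4]  zeros at y ∈ ∅
  x = 3: [0↦0, 1↦3, 2↦3, 3↦0, 4↦4]  zeros at y ∈ {0, 3}
  x = 4: [0↦2, 1↦3, 2↦1, 3↦1, 4↦3]  zeros at y ∈ ∅
Collecting zeros: affine points = {(1, 1), (1, 3), (3, 0), (3, 3)}.
Total count |C(F_5)_aff| = 4.


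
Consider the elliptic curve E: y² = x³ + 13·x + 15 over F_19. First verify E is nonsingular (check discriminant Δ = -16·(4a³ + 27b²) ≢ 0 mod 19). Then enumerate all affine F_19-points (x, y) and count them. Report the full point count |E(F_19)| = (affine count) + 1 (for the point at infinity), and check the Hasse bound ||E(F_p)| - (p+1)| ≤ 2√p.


Affine points = {(2, 7), (2, 12), (3, 9), (3, 10), (4, 6), (4, 13), (6, 9), (6, 10), (8, 2), (8, 17), (9, 5), (9, 14), (10, 9), (10, 10), (11, 8), (11, 11), (13, 5), (13, 14), (16, 5), (16, 14), (17, 0), (18, 1), (18, 18)}; affine count = 23; |E(F_19)| = 24.

Discriminant check: Δ ∝ 4a³ + 27b² = 4·13³ + 27·15² = 4·2197 + 27·225 ≡ 5 (mod 19). Nonzero ⇒ E is nonsingular.
For each x ∈ F_19, compute rhs = x³ + 13·x + 15 mod 19, then count y ∈ F_19 with y² ≡ rhs.
  x = 0: rhs = 15, matching y values: none (0 points).
  x = 1: rhs = 10, matching y values: none (0 points).
  x = 2: rhs = 11, matching y values: 7, 12 (2 points).
  x = 3: rhs = 5, matching y values: 9, 10 (2 points).
  x = 4: rhs = 17, matching y values: 6, 13 (2 points).
  x = 5: rhs = 15, matching y values: none (0 points).
  x = 6: rhs = 5, matching y values: 9, 10 (2 points).
  x = 7: rhs = 12, matching y values: none (0 points).
  x = 8: rhs = 4, matching y values: 2, 17 (2 points).
  x = 9: rhs = 6, matching y values: 5, 14 (2 points).
  x = 10: rhs = 5, matching y values: 9, 10 (2 points).
  x = 11: rhs = 7, matching y values: 8, 11 (2 points).
  x = 12: rhs = 18, matching y values: none (0 points).
  x = 13: rhs = 6, matching y values: 5, 14 (2 points).
  x = 14: rhs = 15, matching y values: none (0 points).
  x = 15: rhs = 13, matching y values: none (0 points).
  x = 16: rhs = 6, matching y values: 5, 14 (2 points).
  x = 17: rhs = 0, matching y values: 0 (1 points).
  x = 18: rhs = 1, matching y values: 1, 18 (2 points).
Total affine count: 23.
Full point count |E(F_19)| = 23 + 1 = 24.
Hasse bound: |24 − (19+1)| = |4| = 4 ≤ 2√19 ≈ 8.7178 ✓.
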